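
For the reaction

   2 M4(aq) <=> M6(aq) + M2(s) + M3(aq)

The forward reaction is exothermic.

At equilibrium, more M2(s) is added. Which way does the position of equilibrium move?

M2 is a pure solid; its activity is 1 regardless of amount, so Q is unaffected — no shift from this change.

no shift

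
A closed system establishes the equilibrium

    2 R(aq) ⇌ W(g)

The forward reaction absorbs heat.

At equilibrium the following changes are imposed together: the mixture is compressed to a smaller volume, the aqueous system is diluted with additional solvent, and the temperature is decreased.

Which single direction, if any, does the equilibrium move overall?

Gas moles: reactants 0, products 1 (Δn_gas = +1). Compression shifts the system toward the side with fewer moles of gas — to the left.
Dilution lowers every aqueous concentration by the same factor. Δn_aq = 0 − 2 = -2, so the system shifts toward the side with more dissolved moles — to the left.
The forward reaction is endothermic. Lowering T favours the exothermic direction — shift to the left.
All effects act in the same direction — net shift to the left.

left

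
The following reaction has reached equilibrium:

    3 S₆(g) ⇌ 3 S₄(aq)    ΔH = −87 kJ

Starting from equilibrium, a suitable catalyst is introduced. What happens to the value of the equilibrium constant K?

unchanged

The equilibrium constant depends only on temperature. This perturbation changes neither the position of equilibrium nor K.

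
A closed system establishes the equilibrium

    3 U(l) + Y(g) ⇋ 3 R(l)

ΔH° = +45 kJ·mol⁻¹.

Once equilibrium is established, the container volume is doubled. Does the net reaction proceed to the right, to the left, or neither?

Gas moles: reactants 1, products 0 (Δn_gas = -1). Expansion shifts the system toward the side with more moles of gas — to the left.

left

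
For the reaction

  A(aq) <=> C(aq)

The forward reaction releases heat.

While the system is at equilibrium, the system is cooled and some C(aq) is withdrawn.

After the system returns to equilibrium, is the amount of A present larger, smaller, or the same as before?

The forward reaction is exothermic. Lowering T favours the exothermic direction — shift to the right.
Removing C (aq), a product, drives the reaction to the right.
The net shift is to the right. A is a reactant, so its amount decreases.

decreases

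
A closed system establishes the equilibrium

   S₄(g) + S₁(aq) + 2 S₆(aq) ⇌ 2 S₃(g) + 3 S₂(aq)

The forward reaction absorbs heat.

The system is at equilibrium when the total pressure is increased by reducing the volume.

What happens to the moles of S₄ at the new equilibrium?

Gas moles: reactants 1, products 2 (Δn_gas = +1). Compression shifts the system toward the side with fewer moles of gas — to the left.
The net shift is to the left. S₄ is a reactant, so its amount increases.

increases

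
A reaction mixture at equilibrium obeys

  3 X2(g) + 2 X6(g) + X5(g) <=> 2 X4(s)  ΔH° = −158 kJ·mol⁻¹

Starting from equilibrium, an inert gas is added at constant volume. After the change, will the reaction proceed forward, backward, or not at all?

At constant volume, adding an inert gas leaves every reacting species' partial pressure unchanged, so Q is unchanged — no shift from this change.

no shift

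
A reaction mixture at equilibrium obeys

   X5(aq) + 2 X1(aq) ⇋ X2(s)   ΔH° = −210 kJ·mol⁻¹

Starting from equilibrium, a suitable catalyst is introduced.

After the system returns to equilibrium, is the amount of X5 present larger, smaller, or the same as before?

A catalyst speeds both forward and reverse rates equally; it changes neither Q nor K — no shift from this change.
No net shift occurs, so the amount of X5 is unchanged.

unchanged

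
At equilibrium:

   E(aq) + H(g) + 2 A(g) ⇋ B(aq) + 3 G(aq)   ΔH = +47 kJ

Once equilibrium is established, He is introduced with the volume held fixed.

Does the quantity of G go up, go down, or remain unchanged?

At constant volume, adding an inert gas leaves every reacting species' partial pressure unchanged, so Q is unchanged — no shift from this change.
No net shift occurs, so the amount of G is unchanged.

unchanged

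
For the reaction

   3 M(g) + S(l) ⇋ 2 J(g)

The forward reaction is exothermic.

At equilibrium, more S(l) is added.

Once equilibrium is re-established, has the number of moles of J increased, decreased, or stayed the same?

S is a pure liquid; its activity is 1 regardless of amount, so Q is unaffected — no shift from this change.
No net shift occurs, so the amount of J is unchanged.

unchanged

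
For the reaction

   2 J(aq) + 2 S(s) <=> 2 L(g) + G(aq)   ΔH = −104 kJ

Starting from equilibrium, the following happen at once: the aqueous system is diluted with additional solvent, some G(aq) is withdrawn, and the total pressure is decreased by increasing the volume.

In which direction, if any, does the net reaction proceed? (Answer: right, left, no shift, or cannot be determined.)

cannot be determined

Dilution lowers every aqueous concentration by the same factor. Δn_aq = 1 − 2 = -1, so the system shifts toward the side with more dissolved moles — to the left.
Removing G (aq), a product, drives the reaction to the right.
Gas moles: reactants 0, products 2 (Δn_gas = +2). Expansion shifts the system toward the side with more moles of gas — to the right.
The individual effects push in opposite directions; without quantitative information the net direction cannot be determined.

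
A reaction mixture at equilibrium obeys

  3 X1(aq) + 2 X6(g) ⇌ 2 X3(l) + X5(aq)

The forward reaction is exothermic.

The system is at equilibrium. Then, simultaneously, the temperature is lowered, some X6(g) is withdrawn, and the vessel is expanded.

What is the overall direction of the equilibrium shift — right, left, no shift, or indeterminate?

The forward reaction is exothermic. Lowering T favours the exothermic direction — shift to the right.
Removing X6 (g), a reactant, drives the reaction to the left.
Gas moles: reactants 2, products 0 (Δn_gas = -2). Expansion shifts the system toward the side with more moles of gas — to the left.
The individual effects push in opposite directions; without quantitative information the net direction cannot be determined.

cannot be determined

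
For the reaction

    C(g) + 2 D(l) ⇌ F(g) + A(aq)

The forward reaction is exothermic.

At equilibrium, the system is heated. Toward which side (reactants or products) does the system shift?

left

The forward reaction is exothermic. Raising T favours the endothermic direction — shift to the left.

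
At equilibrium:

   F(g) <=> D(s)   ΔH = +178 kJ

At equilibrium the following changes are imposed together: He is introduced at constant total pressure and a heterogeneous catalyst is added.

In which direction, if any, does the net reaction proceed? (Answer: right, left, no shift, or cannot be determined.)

left

Adding inert gas at constant total pressure expands the volume and lowers every reacting partial pressure. With Δn_gas = 0 − 1 = -1, Q moves away from K toward the side with fewer gas moles, so the system shifts toward the side with more gas moles — to the left.
A catalyst speeds both forward and reverse rates equally; it changes neither Q nor K — no shift from this change.
Only the nonzero effect(s) matter; the net shift is to the left.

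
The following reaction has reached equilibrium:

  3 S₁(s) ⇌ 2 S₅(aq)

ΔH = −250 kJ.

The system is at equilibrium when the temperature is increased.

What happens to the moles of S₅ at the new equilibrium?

The forward reaction is exothermic. Raising T favours the endothermic direction — shift to the left.
The net shift is to the left. S₅ is a product, so its amount decreases.

decreases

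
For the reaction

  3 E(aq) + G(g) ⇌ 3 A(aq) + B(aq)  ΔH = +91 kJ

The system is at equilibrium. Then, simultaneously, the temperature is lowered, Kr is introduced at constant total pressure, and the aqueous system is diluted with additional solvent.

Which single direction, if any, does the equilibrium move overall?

The forward reaction is endothermic. Lowering T favours the exothermic direction — shift to the left.
Adding inert gas at constant total pressure expands the volume and lowers every reacting partial pressure. With Δn_gas = 0 − 1 = -1, Q moves away from K toward the side with fewer gas moles, so the system shifts toward the side with more gas moles — to the left.
Dilution lowers every aqueous concentration by the same factor. Δn_aq = 4 − 3 = +1, so the system shifts toward the side with more dissolved moles — to the right.
The individual effects push in opposite directions; without quantitative information the net direction cannot be determined.

cannot be determined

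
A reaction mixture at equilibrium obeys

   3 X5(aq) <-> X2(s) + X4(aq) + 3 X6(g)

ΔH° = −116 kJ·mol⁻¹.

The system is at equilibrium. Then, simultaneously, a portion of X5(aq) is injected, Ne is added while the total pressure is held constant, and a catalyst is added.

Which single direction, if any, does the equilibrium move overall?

right

Adding X5 (aq), a reactant, drives the reaction to the right.
Adding inert gas at constant total pressure expands the volume and lowers every reacting partial pressure. With Δn_gas = 3 − 0 = +3, Q moves away from K toward the side with fewer gas moles, so the system shifts toward the side with more gas moles — to the right.
A catalyst speeds both forward and reverse rates equally; it changes neither Q nor K — no shift from this change.
Only the nonzero effect(s) matter; the net shift is to the right.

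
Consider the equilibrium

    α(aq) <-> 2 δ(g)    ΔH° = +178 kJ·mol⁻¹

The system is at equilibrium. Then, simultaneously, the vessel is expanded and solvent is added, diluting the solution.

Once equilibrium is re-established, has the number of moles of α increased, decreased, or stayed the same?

Gas moles: reactants 0, products 2 (Δn_gas = +2). Expansion shifts the system toward the side with more moles of gas — to the right.
Dilution lowers every aqueous concentration by the same factor. Δn_aq = 0 − 1 = -1, so the system shifts toward the side with more dissolved moles — to the left.
The two effects oppose each other, so the net shift — and hence the change in α — cannot be determined from the given information.

cannot be determined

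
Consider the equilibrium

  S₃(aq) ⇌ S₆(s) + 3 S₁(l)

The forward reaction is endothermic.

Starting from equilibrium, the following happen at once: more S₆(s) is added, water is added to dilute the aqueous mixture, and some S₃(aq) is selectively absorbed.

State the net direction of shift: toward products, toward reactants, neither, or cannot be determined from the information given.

S₆ is a pure solid; its activity is 1 regardless of amount, so Q is unaffected — no shift from this change.
Dilution lowers every aqueous concentration by the same factor. Δn_aq = 0 − 1 = -1, so the system shifts toward the side with more dissolved moles — to the left.
Removing S₃ (aq), a reactant, drives the reaction to the left.
Only the nonzero effect(s) matter; the net shift is to the left.

left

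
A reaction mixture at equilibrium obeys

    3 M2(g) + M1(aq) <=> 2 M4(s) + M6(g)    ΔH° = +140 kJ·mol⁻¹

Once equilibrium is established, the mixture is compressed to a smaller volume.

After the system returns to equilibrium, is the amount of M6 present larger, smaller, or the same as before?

increases

Gas moles: reactants 3, products 1 (Δn_gas = -2). Compression shifts the system toward the side with fewer moles of gas — to the right.
The net shift is to the right. M6 is a product, so its amount increases.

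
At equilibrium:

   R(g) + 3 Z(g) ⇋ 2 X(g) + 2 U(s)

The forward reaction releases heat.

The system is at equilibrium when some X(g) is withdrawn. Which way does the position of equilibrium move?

right

Removing X (g), a product, drives the reaction to the right.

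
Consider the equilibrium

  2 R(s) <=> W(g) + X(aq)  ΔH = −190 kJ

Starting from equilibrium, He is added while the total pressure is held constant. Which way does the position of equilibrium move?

right

Adding inert gas at constant total pressure expands the volume and lowers every reacting partial pressure. With Δn_gas = 1 − 0 = +1, Q moves away from K toward the side with fewer gas moles, so the system shifts toward the side with more gas moles — to the right.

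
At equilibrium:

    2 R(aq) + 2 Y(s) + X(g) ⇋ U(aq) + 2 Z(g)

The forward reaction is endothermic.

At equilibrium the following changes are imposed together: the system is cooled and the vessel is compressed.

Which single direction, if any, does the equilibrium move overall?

The forward reaction is endothermic. Lowering T favours the exothermic direction — shift to the left.
Gas moles: reactants 1, products 2 (Δn_gas = +1). Compression shifts the system toward the side with fewer moles of gas — to the left.
All effects act in the same direction — net shift to the left.

left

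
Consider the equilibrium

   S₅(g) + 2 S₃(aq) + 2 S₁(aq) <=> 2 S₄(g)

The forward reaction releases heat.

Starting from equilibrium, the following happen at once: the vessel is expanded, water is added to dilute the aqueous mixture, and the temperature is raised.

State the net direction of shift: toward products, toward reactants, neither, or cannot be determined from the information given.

cannot be determined

Gas moles: reactants 1, products 2 (Δn_gas = +1). Expansion shifts the system toward the side with more moles of gas — to the right.
Dilution lowers every aqueous concentration by the same factor. Δn_aq = 0 − 4 = -4, so the system shifts toward the side with more dissolved moles — to the left.
The forward reaction is exothermic. Raising T favours the endothermic direction — shift to the left.
The individual effects push in opposite directions; without quantitative information the net direction cannot be determined.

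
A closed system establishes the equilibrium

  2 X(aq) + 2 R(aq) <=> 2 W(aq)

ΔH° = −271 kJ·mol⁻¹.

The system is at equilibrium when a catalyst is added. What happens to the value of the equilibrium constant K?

The equilibrium constant depends only on temperature. This perturbation changes neither the position of equilibrium nor K.

unchanged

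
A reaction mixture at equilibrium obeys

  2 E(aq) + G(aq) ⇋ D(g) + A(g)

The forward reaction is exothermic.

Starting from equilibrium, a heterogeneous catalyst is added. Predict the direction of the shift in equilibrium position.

A catalyst speeds both forward and reverse rates equally; it changes neither Q nor K — no shift from this change.

no shift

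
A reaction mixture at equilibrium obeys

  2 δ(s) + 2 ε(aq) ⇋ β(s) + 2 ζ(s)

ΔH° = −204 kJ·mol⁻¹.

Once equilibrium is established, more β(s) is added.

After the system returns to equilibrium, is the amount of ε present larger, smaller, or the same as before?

unchanged

β is a pure solid; its activity is 1 regardless of amount, so Q is unaffected — no shift from this change.
No net shift occurs, so the amount of ε is unchanged.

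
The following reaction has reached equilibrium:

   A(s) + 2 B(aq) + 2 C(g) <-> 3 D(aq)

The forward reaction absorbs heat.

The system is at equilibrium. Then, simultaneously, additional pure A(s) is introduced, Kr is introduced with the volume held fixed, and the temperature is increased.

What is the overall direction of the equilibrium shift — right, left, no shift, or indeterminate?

right

A is a pure solid; its activity is 1 regardless of amount, so Q is unaffected — no shift from this change.
At constant volume, adding an inert gas leaves every reacting species' partial pressure unchanged, so Q is unchanged — no shift from this change.
The forward reaction is endothermic. Raising T favours the endothermic direction — shift to the right.
Only the nonzero effect(s) matter; the net shift is to the right.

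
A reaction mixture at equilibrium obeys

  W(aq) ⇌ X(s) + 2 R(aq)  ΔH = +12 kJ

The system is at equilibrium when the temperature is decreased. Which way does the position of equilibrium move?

The forward reaction is endothermic. Lowering T favours the exothermic direction — shift to the left.

left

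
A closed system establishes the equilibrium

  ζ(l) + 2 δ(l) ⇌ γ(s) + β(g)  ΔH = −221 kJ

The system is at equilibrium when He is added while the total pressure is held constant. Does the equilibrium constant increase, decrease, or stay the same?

The equilibrium constant depends only on temperature. This perturbation may move the position of equilibrium, but since T is unchanged, K itself is unchanged.

unchanged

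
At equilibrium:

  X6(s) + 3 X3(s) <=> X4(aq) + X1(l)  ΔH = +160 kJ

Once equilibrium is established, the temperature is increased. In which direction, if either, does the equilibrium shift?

right

The forward reaction is endothermic. Raising T favours the endothermic direction — shift to the right.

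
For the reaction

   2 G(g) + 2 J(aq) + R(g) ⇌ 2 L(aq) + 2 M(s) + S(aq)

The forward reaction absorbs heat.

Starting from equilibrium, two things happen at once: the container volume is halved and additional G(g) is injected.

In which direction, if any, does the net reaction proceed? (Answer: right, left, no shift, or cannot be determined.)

right

Gas moles: reactants 3, products 0 (Δn_gas = -3). Compression shifts the system toward the side with fewer moles of gas — to the right.
Adding G (g), a reactant, drives the reaction to the right.
All effects act in the same direction — net shift to the right.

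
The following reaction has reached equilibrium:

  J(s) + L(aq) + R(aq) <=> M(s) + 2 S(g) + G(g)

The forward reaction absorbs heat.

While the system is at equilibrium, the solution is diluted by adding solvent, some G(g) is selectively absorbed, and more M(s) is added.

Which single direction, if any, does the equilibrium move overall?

cannot be determined

Dilution lowers every aqueous concentration by the same factor. Δn_aq = 0 − 2 = -2, so the system shifts toward the side with more dissolved moles — to the left.
Removing G (g), a product, drives the reaction to the right.
M is a pure solid; its activity is 1 regardless of amount, so Q is unaffected — no shift from this change.
The individual effects push in opposite directions; without quantitative information the net direction cannot be determined.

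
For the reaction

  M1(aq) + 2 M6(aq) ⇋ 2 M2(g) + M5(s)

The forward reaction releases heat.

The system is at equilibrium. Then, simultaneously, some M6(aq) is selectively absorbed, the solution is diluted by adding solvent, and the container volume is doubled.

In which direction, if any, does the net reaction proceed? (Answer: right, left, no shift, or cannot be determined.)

cannot be determined

Removing M6 (aq), a reactant, drives the reaction to the left.
Dilution lowers every aqueous concentration by the same factor. Δn_aq = 0 − 3 = -3, so the system shifts toward the side with more dissolved moles — to the left.
Gas moles: reactants 0, products 2 (Δn_gas = +2). Expansion shifts the system toward the side with more moles of gas — to the right.
The individual effects push in opposite directions; without quantitative information the net direction cannot be determined.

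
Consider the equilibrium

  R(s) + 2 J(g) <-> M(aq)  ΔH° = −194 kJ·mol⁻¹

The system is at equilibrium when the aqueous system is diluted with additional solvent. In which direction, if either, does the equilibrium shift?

Dilution lowers every aqueous concentration by the same factor. Δn_aq = 1 − 0 = +1, so the system shifts toward the side with more dissolved moles — to the right.

right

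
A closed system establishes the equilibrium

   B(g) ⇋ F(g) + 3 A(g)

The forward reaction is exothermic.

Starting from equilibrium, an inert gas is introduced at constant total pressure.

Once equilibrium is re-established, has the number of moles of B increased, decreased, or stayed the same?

decreases

Adding inert gas at constant total pressure expands the volume and lowers every reacting partial pressure. With Δn_gas = 4 − 1 = +3, Q moves away from K toward the side with fewer gas moles, so the system shifts toward the side with more gas moles — to the right.
The net shift is to the right. B is a reactant, so its amount decreases.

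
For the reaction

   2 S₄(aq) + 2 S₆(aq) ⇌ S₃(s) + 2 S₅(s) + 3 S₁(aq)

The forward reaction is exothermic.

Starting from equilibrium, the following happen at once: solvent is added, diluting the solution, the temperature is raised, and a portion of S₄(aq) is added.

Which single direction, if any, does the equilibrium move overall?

cannot be determined

Dilution lowers every aqueous concentration by the same factor. Δn_aq = 3 − 4 = -1, so the system shifts toward the side with more dissolved moles — to the left.
The forward reaction is exothermic. Raising T favours the endothermic direction — shift to the left.
Adding S₄ (aq), a reactant, drives the reaction to the right.
The individual effects push in opposite directions; without quantitative information the net direction cannot be determined.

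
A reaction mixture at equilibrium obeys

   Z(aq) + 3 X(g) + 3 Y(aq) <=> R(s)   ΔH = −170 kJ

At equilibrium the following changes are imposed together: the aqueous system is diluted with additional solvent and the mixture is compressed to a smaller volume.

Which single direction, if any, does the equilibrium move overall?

Dilution lowers every aqueous concentration by the same factor. Δn_aq = 0 − 4 = -4, so the system shifts toward the side with more dissolved moles — to the left.
Gas moles: reactants 3, products 0 (Δn_gas = -3). Compression shifts the system toward the side with fewer moles of gas — to the right.
The individual effects push in opposite directions; without quantitative information the net direction cannot be determined.

cannot be determined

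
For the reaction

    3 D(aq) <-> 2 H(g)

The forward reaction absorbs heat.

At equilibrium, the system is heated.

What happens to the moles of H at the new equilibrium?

The forward reaction is endothermic. Raising T favours the endothermic direction — shift to the right.
The net shift is to the right. H is a product, so its amount increases.

increases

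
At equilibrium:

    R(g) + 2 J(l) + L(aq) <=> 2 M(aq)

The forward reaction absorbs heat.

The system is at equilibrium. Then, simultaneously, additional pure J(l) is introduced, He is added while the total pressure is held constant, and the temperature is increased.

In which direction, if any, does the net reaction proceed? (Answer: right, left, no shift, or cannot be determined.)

J is a pure liquid; its activity is 1 regardless of amount, so Q is unaffected — no shift from this change.
Adding inert gas at constant total pressure expands the volume and lowers every reacting partial pressure. With Δn_gas = 0 − 1 = -1, Q moves away from K toward the side with fewer gas moles, so the system shifts toward the side with more gas moles — to the left.
The forward reaction is endothermic. Raising T favours the endothermic direction — shift to the right.
The individual effects push in opposite directions; without quantitative information the net direction cannot be determined.

cannot be determined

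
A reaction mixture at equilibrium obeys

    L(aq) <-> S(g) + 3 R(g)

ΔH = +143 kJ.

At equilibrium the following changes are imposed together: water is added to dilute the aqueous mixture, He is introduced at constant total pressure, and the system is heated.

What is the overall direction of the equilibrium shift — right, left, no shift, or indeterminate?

cannot be determined

Dilution lowers every aqueous concentration by the same factor. Δn_aq = 0 − 1 = -1, so the system shifts toward the side with more dissolved moles — to the left.
Adding inert gas at constant total pressure expands the volume and lowers every reacting partial pressure. With Δn_gas = 4 − 0 = +4, Q moves away from K toward the side with fewer gas moles, so the system shifts toward the side with more gas moles — to the right.
The forward reaction is endothermic. Raising T favours the endothermic direction — shift to the right.
The individual effects push in opposite directions; without quantitative information the net direction cannot be determined.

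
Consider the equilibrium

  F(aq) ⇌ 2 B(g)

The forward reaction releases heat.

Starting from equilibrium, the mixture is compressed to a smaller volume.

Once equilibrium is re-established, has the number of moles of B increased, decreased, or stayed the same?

decreases

Gas moles: reactants 0, products 2 (Δn_gas = +2). Compression shifts the system toward the side with fewer moles of gas — to the left.
The net shift is to the left. B is a product, so its amount decreases.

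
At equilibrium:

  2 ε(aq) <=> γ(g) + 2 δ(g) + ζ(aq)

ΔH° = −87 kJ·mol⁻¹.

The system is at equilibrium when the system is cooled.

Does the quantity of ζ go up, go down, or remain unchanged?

The forward reaction is exothermic. Lowering T favours the exothermic direction — shift to the right.
The net shift is to the right. ζ is a product, so its amount increases.

increases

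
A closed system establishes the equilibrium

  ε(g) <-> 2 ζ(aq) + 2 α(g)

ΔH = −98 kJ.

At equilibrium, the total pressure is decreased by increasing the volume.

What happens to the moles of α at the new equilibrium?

increases

Gas moles: reactants 1, products 2 (Δn_gas = +1). Expansion shifts the system toward the side with more moles of gas — to the right.
The net shift is to the right. α is a product, so its amount increases.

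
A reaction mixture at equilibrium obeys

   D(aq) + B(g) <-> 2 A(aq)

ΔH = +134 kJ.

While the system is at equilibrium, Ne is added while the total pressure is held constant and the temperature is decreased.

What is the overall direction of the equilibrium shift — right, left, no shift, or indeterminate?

left

Adding inert gas at constant total pressure expands the volume and lowers every reacting partial pressure. With Δn_gas = 0 − 1 = -1, Q moves away from K toward the side with fewer gas moles, so the system shifts toward the side with more gas moles — to the left.
The forward reaction is endothermic. Lowering T favours the exothermic direction — shift to the left.
All effects act in the same direction — net shift to the left.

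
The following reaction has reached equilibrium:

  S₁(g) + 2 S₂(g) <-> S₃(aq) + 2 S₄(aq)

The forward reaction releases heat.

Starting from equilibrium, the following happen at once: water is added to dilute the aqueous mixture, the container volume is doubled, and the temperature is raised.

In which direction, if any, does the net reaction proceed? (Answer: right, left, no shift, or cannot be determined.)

Dilution lowers every aqueous concentration by the same factor. Δn_aq = 3 − 0 = +3, so the system shifts toward the side with more dissolved moles — to the right.
Gas moles: reactants 3, products 0 (Δn_gas = -3). Expansion shifts the system toward the side with more moles of gas — to the left.
The forward reaction is exothermic. Raising T favours the endothermic direction — shift to the left.
The individual effects push in opposite directions; without quantitative information the net direction cannot be determined.

cannot be determined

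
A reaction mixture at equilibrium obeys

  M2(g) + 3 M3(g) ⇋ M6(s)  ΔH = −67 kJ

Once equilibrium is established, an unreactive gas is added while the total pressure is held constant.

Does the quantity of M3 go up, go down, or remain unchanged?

Adding inert gas at constant total pressure expands the volume and lowers every reacting partial pressure. With Δn_gas = 0 − 4 = -4, Q moves away from K toward the side with fewer gas moles, so the system shifts toward the side with more gas moles — to the left.
The net shift is to the left. M3 is a reactant, so its amount increases.

increases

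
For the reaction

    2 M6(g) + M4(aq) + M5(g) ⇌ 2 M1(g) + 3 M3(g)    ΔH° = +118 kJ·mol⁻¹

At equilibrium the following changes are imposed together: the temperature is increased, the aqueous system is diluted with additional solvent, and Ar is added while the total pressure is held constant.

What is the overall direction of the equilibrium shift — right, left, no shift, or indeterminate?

cannot be determined

The forward reaction is endothermic. Raising T favours the endothermic direction — shift to the right.
Dilution lowers every aqueous concentration by the same factor. Δn_aq = 0 − 1 = -1, so the system shifts toward the side with more dissolved moles — to the left.
Adding inert gas at constant total pressure expands the volume and lowers every reacting partial pressure. With Δn_gas = 5 − 3 = +2, Q moves away from K toward the side with fewer gas moles, so the system shifts toward the side with more gas moles — to the right.
The individual effects push in opposite directions; without quantitative information the net direction cannot be determined.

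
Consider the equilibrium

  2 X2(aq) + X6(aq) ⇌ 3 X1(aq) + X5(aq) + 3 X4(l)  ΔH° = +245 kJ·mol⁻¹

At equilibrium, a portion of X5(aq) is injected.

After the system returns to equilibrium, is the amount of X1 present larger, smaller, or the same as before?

decreases

Adding X5 (aq), a product, drives the reaction to the left.
The net shift is to the left. X1 is a product, so its amount decreases.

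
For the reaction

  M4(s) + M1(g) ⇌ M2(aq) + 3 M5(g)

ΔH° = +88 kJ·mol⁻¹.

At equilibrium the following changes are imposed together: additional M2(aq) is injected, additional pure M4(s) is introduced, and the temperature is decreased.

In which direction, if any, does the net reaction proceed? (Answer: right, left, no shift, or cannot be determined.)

Adding M2 (aq), a product, drives the reaction to the left.
M4 is a pure solid; its activity is 1 regardless of amount, so Q is unaffected — no shift from this change.
The forward reaction is endothermic. Lowering T favours the exothermic direction — shift to the left.
Only the nonzero effect(s) matter; the net shift is to the left.

left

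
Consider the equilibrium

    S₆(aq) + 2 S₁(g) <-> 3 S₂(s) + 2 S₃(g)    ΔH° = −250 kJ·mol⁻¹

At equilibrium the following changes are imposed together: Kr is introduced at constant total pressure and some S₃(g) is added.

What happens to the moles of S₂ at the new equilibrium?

Adding inert gas at constant total pressure expands the volume, scaling every reacting partial pressure by the same factor. Δn_gas = 2 − 2 = 0, so Q is unchanged — no shift.
Adding S₃ (g), a product, drives the reaction to the left.
The net shift is to the left. S₂ is a product, so its amount decreases.

decreases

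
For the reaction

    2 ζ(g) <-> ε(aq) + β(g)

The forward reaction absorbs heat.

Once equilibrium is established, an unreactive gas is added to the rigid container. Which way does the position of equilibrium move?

no shift

At constant volume, adding an inert gas leaves every reacting species' partial pressure unchanged, so Q is unchanged — no shift from this change.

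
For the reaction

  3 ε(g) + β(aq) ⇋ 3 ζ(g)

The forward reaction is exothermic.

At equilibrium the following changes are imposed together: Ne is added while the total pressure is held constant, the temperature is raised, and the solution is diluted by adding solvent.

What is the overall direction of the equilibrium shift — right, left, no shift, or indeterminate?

Adding inert gas at constant total pressure expands the volume, scaling every reacting partial pressure by the same factor. Δn_gas = 3 − 3 = 0, so Q is unchanged — no shift.
The forward reaction is exothermic. Raising T favours the endothermic direction — shift to the left.
Dilution lowers every aqueous concentration by the same factor. Δn_aq = 0 − 1 = -1, so the system shifts toward the side with more dissolved moles — to the left.
Only the nonzero effect(s) matter; the net shift is to the left.

left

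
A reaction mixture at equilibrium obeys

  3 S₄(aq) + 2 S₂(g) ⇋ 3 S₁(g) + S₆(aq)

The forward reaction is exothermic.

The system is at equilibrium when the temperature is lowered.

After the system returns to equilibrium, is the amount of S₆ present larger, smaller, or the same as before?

The forward reaction is exothermic. Lowering T favours the exothermic direction — shift to the right.
The net shift is to the right. S₆ is a product, so its amount increases.

increases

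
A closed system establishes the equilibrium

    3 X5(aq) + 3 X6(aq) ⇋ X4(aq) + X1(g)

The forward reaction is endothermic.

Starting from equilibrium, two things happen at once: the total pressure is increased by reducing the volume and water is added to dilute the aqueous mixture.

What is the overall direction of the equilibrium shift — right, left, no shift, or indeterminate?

Gas moles: reactants 0, products 1 (Δn_gas = +1). Compression shifts the system toward the side with fewer moles of gas — to the left.
Dilution lowers every aqueous concentration by the same factor. Δn_aq = 1 − 6 = -5, so the system shifts toward the side with more dissolved moles — to the left.
All effects act in the same direction — net shift to the left.

left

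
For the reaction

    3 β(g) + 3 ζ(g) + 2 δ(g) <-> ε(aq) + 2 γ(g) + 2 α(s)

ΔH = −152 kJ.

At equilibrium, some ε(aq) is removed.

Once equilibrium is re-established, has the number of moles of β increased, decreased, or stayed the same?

decreases

Removing ε (aq), a product, drives the reaction to the right.
The net shift is to the right. β is a reactant, so its amount decreases.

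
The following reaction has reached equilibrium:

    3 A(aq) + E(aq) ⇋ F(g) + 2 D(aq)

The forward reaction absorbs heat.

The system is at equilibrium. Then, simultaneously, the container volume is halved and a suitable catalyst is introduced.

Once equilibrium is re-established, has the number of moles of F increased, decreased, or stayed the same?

Gas moles: reactants 0, products 1 (Δn_gas = +1). Compression shifts the system toward the side with fewer moles of gas — to the left.
A catalyst speeds both forward and reverse rates equally; it changes neither Q nor K — no shift from this change.
The net shift is to the left. F is a product, so its amount decreases.

decreases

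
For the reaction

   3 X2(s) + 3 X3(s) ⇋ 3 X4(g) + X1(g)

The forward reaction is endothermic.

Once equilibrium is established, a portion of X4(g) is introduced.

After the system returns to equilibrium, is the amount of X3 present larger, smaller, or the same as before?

increases

Adding X4 (g), a product, drives the reaction to the left.
The net shift is to the left. X3 is a reactant, so its amount increases.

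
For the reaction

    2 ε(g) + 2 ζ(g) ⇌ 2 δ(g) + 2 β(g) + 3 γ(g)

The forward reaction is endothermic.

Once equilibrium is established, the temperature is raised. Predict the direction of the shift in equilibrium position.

right

The forward reaction is endothermic. Raising T favours the endothermic direction — shift to the right.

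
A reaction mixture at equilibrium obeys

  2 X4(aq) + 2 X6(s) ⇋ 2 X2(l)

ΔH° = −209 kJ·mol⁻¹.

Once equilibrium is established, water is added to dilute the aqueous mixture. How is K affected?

unchanged

The equilibrium constant depends only on temperature. This perturbation may move the position of equilibrium, but since T is unchanged, K itself is unchanged.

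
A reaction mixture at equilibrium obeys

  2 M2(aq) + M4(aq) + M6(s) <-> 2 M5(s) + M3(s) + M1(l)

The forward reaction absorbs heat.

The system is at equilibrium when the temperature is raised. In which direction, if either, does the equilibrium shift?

The forward reaction is endothermic. Raising T favours the endothermic direction — shift to the right.

right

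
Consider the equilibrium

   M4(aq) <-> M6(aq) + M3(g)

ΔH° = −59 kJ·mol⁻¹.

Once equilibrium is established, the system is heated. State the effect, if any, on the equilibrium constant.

decreases

K depends on temperature via the van 't Hoff relation. The forward reaction is exothermic, so raising T decreases K.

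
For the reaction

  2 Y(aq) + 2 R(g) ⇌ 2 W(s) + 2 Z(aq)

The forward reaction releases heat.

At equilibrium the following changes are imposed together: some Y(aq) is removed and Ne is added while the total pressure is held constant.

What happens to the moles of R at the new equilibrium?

Removing Y (aq), a reactant, drives the reaction to the left.
Adding inert gas at constant total pressure expands the volume and lowers every reacting partial pressure. With Δn_gas = 0 − 2 = -2, Q moves away from K toward the side with fewer gas moles, so the system shifts toward the side with more gas moles — to the left.
The net shift is to the left. R is a reactant, so its amount increases.

increases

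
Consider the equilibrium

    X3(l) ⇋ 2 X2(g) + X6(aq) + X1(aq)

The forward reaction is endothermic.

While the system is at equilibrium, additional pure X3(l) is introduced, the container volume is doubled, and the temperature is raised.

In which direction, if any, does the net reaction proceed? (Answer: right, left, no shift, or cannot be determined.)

X3 is a pure liquid; its activity is 1 regardless of amount, so Q is unaffected — no shift from this change.
Gas moles: reactants 0, products 2 (Δn_gas = +2). Expansion shifts the system toward the side with more moles of gas — to the right.
The forward reaction is endothermic. Raising T favours the endothermic direction — shift to the right.
Only the nonzero effect(s) matter; the net shift is to the right.

right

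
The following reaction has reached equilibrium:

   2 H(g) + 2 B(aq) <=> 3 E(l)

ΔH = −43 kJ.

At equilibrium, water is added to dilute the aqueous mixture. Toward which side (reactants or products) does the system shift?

left

Dilution lowers every aqueous concentration by the same factor. Δn_aq = 0 − 2 = -2, so the system shifts toward the side with more dissolved moles — to the left.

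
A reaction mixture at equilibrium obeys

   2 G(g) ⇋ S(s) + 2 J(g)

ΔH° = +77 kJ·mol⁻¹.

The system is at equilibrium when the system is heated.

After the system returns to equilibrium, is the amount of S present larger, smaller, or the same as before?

The forward reaction is endothermic. Raising T favours the endothermic direction — shift to the right.
The net shift is to the right. S is a product, so its amount increases.

increases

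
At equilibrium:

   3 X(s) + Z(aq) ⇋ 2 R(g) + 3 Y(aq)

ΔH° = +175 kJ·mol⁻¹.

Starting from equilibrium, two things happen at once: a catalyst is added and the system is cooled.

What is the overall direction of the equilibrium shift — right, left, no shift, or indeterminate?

left

A catalyst speeds both forward and reverse rates equally; it changes neither Q nor K — no shift from this change.
The forward reaction is endothermic. Lowering T favours the exothermic direction — shift to the left.
Only the nonzero effect(s) matter; the net shift is to the left.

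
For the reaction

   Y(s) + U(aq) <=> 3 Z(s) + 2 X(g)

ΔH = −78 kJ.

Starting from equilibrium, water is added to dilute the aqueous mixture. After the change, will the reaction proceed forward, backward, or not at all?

left

Dilution lowers every aqueous concentration by the same factor. Δn_aq = 0 − 1 = -1, so the system shifts toward the side with more dissolved moles — to the left.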